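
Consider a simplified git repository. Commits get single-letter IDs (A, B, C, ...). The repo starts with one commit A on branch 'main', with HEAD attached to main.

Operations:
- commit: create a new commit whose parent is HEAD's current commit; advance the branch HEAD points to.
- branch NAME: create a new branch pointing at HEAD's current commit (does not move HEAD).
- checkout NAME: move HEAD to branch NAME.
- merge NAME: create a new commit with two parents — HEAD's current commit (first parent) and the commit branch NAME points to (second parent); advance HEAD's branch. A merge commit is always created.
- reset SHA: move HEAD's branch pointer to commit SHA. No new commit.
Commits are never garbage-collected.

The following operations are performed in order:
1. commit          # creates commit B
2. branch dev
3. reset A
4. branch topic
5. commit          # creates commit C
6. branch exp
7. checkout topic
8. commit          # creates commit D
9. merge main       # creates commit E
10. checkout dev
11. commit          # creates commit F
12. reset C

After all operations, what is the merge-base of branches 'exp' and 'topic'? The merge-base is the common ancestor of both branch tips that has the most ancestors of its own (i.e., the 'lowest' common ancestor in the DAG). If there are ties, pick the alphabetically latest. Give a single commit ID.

After op 1 (commit): HEAD=main@B [main=B]
After op 2 (branch): HEAD=main@B [dev=B main=B]
After op 3 (reset): HEAD=main@A [dev=B main=A]
After op 4 (branch): HEAD=main@A [dev=B main=A topic=A]
After op 5 (commit): HEAD=main@C [dev=B main=C topic=A]
After op 6 (branch): HEAD=main@C [dev=B exp=C main=C topic=A]
After op 7 (checkout): HEAD=topic@A [dev=B exp=C main=C topic=A]
After op 8 (commit): HEAD=topic@D [dev=B exp=C main=C topic=D]
After op 9 (merge): HEAD=topic@E [dev=B exp=C main=C topic=E]
After op 10 (checkout): HEAD=dev@B [dev=B exp=C main=C topic=E]
After op 11 (commit): HEAD=dev@F [dev=F exp=C main=C topic=E]
After op 12 (reset): HEAD=dev@C [dev=C exp=C main=C topic=E]
ancestors(exp=C): ['A', 'C']
ancestors(topic=E): ['A', 'C', 'D', 'E']
common: ['A', 'C']

Answer: C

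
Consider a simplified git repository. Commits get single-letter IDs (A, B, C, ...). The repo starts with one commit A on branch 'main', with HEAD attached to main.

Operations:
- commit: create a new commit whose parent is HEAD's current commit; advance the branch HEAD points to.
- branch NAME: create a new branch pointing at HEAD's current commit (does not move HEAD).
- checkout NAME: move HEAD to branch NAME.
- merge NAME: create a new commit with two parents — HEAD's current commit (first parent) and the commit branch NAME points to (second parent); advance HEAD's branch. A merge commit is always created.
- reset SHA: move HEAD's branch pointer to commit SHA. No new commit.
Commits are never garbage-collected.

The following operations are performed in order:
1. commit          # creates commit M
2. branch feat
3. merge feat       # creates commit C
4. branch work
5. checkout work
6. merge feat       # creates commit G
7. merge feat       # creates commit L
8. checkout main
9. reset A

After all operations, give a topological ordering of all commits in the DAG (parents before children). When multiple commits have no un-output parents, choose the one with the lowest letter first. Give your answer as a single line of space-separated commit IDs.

Answer: A M C G L

Derivation:
After op 1 (commit): HEAD=main@M [main=M]
After op 2 (branch): HEAD=main@M [feat=M main=M]
After op 3 (merge): HEAD=main@C [feat=M main=C]
After op 4 (branch): HEAD=main@C [feat=M main=C work=C]
After op 5 (checkout): HEAD=work@C [feat=M main=C work=C]
After op 6 (merge): HEAD=work@G [feat=M main=C work=G]
After op 7 (merge): HEAD=work@L [feat=M main=C work=L]
After op 8 (checkout): HEAD=main@C [feat=M main=C work=L]
After op 9 (reset): HEAD=main@A [feat=M main=A work=L]
commit A: parents=[]
commit C: parents=['M', 'M']
commit G: parents=['C', 'M']
commit L: parents=['G', 'M']
commit M: parents=['A']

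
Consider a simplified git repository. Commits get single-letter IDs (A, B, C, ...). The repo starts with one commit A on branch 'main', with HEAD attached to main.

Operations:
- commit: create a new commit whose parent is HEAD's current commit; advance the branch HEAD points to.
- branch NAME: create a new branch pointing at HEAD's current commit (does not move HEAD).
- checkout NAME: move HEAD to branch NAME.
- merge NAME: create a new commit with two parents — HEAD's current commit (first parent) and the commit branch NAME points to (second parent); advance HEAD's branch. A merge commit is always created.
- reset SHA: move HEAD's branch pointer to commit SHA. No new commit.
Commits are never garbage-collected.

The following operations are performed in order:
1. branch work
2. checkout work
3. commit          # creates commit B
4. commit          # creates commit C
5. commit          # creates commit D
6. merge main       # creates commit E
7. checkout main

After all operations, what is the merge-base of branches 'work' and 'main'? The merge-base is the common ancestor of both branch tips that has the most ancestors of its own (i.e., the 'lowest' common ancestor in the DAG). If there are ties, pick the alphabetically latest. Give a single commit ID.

After op 1 (branch): HEAD=main@A [main=A work=A]
After op 2 (checkout): HEAD=work@A [main=A work=A]
After op 3 (commit): HEAD=work@B [main=A work=B]
After op 4 (commit): HEAD=work@C [main=A work=C]
After op 5 (commit): HEAD=work@D [main=A work=D]
After op 6 (merge): HEAD=work@E [main=A work=E]
After op 7 (checkout): HEAD=main@A [main=A work=E]
ancestors(work=E): ['A', 'B', 'C', 'D', 'E']
ancestors(main=A): ['A']
common: ['A']

Answer: A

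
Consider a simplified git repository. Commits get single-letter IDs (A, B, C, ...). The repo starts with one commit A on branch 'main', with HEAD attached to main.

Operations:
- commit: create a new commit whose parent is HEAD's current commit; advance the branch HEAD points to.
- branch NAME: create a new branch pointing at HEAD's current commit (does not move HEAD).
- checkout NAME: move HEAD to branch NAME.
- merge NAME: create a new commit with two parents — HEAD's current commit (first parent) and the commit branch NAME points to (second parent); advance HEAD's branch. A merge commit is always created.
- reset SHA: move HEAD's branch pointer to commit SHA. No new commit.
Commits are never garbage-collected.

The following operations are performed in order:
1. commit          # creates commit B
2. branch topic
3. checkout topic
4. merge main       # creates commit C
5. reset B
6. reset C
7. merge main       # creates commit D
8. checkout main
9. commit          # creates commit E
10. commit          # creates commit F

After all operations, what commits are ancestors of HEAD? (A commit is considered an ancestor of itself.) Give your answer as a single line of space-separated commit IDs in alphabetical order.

Answer: A B E F

Derivation:
After op 1 (commit): HEAD=main@B [main=B]
After op 2 (branch): HEAD=main@B [main=B topic=B]
After op 3 (checkout): HEAD=topic@B [main=B topic=B]
After op 4 (merge): HEAD=topic@C [main=B topic=C]
After op 5 (reset): HEAD=topic@B [main=B topic=B]
After op 6 (reset): HEAD=topic@C [main=B topic=C]
After op 7 (merge): HEAD=topic@D [main=B topic=D]
After op 8 (checkout): HEAD=main@B [main=B topic=D]
After op 9 (commit): HEAD=main@E [main=E topic=D]
After op 10 (commit): HEAD=main@F [main=F topic=D]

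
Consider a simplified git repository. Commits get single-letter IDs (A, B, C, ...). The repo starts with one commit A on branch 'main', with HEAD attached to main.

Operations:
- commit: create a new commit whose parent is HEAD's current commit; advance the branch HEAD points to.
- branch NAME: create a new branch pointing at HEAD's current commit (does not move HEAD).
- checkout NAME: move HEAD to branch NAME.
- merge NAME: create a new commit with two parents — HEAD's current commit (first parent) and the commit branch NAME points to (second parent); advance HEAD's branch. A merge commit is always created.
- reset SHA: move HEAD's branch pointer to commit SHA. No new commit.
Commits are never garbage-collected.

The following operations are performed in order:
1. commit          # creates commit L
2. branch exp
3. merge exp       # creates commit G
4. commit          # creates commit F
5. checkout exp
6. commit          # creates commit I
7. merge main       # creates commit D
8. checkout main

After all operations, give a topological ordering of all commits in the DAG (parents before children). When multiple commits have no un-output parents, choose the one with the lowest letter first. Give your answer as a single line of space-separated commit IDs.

Answer: A L G F I D

Derivation:
After op 1 (commit): HEAD=main@L [main=L]
After op 2 (branch): HEAD=main@L [exp=L main=L]
After op 3 (merge): HEAD=main@G [exp=L main=G]
After op 4 (commit): HEAD=main@F [exp=L main=F]
After op 5 (checkout): HEAD=exp@L [exp=L main=F]
After op 6 (commit): HEAD=exp@I [exp=I main=F]
After op 7 (merge): HEAD=exp@D [exp=D main=F]
After op 8 (checkout): HEAD=main@F [exp=D main=F]
commit A: parents=[]
commit D: parents=['I', 'F']
commit F: parents=['G']
commit G: parents=['L', 'L']
commit I: parents=['L']
commit L: parents=['A']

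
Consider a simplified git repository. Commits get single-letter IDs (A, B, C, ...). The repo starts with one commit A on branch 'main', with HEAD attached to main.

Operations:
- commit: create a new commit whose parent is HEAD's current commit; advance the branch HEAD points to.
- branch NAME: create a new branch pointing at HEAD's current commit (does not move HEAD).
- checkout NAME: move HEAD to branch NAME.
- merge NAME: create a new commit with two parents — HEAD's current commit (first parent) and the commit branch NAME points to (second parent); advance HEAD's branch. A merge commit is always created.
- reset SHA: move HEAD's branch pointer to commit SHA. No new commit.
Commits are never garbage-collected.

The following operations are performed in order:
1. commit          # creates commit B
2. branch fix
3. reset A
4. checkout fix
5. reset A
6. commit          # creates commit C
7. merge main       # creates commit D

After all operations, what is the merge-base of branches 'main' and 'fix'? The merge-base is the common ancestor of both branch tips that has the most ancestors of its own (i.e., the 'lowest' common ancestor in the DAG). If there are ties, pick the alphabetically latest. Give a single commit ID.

After op 1 (commit): HEAD=main@B [main=B]
After op 2 (branch): HEAD=main@B [fix=B main=B]
After op 3 (reset): HEAD=main@A [fix=B main=A]
After op 4 (checkout): HEAD=fix@B [fix=B main=A]
After op 5 (reset): HEAD=fix@A [fix=A main=A]
After op 6 (commit): HEAD=fix@C [fix=C main=A]
After op 7 (merge): HEAD=fix@D [fix=D main=A]
ancestors(main=A): ['A']
ancestors(fix=D): ['A', 'C', 'D']
common: ['A']

Answer: A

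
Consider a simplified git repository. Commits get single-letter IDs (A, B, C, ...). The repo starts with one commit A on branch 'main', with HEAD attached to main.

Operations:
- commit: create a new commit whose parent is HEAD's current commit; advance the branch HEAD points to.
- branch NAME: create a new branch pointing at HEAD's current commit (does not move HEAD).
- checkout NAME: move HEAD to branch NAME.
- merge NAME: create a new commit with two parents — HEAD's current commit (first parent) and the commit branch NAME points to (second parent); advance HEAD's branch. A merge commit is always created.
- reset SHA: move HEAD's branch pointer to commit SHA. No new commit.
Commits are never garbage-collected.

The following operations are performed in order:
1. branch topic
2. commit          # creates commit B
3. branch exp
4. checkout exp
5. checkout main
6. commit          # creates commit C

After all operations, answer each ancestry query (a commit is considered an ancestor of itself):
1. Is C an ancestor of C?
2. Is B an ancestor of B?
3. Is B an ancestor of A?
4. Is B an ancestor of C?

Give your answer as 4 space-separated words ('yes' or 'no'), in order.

After op 1 (branch): HEAD=main@A [main=A topic=A]
After op 2 (commit): HEAD=main@B [main=B topic=A]
After op 3 (branch): HEAD=main@B [exp=B main=B topic=A]
After op 4 (checkout): HEAD=exp@B [exp=B main=B topic=A]
After op 5 (checkout): HEAD=main@B [exp=B main=B topic=A]
After op 6 (commit): HEAD=main@C [exp=B main=C topic=A]
ancestors(C) = {A,B,C}; C in? yes
ancestors(B) = {A,B}; B in? yes
ancestors(A) = {A}; B in? no
ancestors(C) = {A,B,C}; B in? yes

Answer: yes yes no yes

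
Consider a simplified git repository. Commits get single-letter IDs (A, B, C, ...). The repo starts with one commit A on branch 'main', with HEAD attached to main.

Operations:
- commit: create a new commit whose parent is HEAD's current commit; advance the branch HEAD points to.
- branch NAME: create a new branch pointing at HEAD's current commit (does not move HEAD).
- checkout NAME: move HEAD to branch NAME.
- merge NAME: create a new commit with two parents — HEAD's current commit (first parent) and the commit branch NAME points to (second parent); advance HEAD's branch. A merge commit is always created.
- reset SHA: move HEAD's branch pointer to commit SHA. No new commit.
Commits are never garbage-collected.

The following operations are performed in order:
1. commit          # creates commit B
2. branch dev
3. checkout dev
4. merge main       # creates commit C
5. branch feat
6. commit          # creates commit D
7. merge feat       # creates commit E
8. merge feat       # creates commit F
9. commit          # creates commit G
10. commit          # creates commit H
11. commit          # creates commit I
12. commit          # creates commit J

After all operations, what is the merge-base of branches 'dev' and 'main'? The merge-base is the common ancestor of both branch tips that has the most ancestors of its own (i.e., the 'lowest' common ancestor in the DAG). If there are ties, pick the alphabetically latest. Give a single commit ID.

Answer: B

Derivation:
After op 1 (commit): HEAD=main@B [main=B]
After op 2 (branch): HEAD=main@B [dev=B main=B]
After op 3 (checkout): HEAD=dev@B [dev=B main=B]
After op 4 (merge): HEAD=dev@C [dev=C main=B]
After op 5 (branch): HEAD=dev@C [dev=C feat=C main=B]
After op 6 (commit): HEAD=dev@D [dev=D feat=C main=B]
After op 7 (merge): HEAD=dev@E [dev=E feat=C main=B]
After op 8 (merge): HEAD=dev@F [dev=F feat=C main=B]
After op 9 (commit): HEAD=dev@G [dev=G feat=C main=B]
After op 10 (commit): HEAD=dev@H [dev=H feat=C main=B]
After op 11 (commit): HEAD=dev@I [dev=I feat=C main=B]
After op 12 (commit): HEAD=dev@J [dev=J feat=C main=B]
ancestors(dev=J): ['A', 'B', 'C', 'D', 'E', 'F', 'G', 'H', 'I', 'J']
ancestors(main=B): ['A', 'B']
common: ['A', 'B']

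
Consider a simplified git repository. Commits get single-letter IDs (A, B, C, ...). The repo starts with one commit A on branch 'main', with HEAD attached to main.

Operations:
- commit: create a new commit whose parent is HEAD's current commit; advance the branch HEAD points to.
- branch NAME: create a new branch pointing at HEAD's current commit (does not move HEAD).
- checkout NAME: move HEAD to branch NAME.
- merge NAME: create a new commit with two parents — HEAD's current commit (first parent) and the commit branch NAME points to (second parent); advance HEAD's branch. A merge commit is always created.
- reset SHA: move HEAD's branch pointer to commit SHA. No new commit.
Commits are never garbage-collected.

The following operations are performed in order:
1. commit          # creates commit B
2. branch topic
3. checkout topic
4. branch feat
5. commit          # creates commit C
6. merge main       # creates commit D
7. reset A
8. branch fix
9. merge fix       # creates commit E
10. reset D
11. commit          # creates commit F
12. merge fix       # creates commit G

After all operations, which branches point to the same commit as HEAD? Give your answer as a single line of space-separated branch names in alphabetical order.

After op 1 (commit): HEAD=main@B [main=B]
After op 2 (branch): HEAD=main@B [main=B topic=B]
After op 3 (checkout): HEAD=topic@B [main=B topic=B]
After op 4 (branch): HEAD=topic@B [feat=B main=B topic=B]
After op 5 (commit): HEAD=topic@C [feat=B main=B topic=C]
After op 6 (merge): HEAD=topic@D [feat=B main=B topic=D]
After op 7 (reset): HEAD=topic@A [feat=B main=B topic=A]
After op 8 (branch): HEAD=topic@A [feat=B fix=A main=B topic=A]
After op 9 (merge): HEAD=topic@E [feat=B fix=A main=B topic=E]
After op 10 (reset): HEAD=topic@D [feat=B fix=A main=B topic=D]
After op 11 (commit): HEAD=topic@F [feat=B fix=A main=B topic=F]
After op 12 (merge): HEAD=topic@G [feat=B fix=A main=B topic=G]

Answer: topic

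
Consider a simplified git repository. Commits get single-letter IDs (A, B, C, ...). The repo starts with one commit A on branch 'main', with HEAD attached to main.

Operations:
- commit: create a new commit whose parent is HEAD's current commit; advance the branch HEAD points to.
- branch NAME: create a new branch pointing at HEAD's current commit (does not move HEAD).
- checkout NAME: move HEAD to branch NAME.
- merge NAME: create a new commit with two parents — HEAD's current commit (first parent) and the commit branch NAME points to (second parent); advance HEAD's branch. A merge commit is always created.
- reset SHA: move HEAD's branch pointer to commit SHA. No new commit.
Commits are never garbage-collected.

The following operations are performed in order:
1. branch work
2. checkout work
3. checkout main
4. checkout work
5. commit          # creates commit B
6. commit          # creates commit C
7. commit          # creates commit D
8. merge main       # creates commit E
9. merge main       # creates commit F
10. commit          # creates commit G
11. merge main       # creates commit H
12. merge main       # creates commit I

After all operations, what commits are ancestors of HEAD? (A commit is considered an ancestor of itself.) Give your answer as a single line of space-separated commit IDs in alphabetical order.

Answer: A B C D E F G H I

Derivation:
After op 1 (branch): HEAD=main@A [main=A work=A]
After op 2 (checkout): HEAD=work@A [main=A work=A]
After op 3 (checkout): HEAD=main@A [main=A work=A]
After op 4 (checkout): HEAD=work@A [main=A work=A]
After op 5 (commit): HEAD=work@B [main=A work=B]
After op 6 (commit): HEAD=work@C [main=A work=C]
After op 7 (commit): HEAD=work@D [main=A work=D]
After op 8 (merge): HEAD=work@E [main=A work=E]
After op 9 (merge): HEAD=work@F [main=A work=F]
After op 10 (commit): HEAD=work@G [main=A work=G]
After op 11 (merge): HEAD=work@H [main=A work=H]
After op 12 (merge): HEAD=work@I [main=A work=I]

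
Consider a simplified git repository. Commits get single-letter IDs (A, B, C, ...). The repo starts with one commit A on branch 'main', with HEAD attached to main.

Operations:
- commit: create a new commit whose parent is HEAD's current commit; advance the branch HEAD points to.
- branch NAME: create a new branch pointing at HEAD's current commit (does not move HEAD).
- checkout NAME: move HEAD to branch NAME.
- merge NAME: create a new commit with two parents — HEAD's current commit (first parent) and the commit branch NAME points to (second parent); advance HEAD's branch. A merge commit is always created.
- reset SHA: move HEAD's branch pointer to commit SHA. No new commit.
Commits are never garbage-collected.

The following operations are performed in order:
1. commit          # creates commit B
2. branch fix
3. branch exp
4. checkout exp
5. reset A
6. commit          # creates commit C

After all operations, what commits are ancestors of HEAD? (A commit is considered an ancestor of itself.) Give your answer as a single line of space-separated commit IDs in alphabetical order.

Answer: A C

Derivation:
After op 1 (commit): HEAD=main@B [main=B]
After op 2 (branch): HEAD=main@B [fix=B main=B]
After op 3 (branch): HEAD=main@B [exp=B fix=B main=B]
After op 4 (checkout): HEAD=exp@B [exp=B fix=B main=B]
After op 5 (reset): HEAD=exp@A [exp=A fix=B main=B]
After op 6 (commit): HEAD=exp@C [exp=C fix=B main=B]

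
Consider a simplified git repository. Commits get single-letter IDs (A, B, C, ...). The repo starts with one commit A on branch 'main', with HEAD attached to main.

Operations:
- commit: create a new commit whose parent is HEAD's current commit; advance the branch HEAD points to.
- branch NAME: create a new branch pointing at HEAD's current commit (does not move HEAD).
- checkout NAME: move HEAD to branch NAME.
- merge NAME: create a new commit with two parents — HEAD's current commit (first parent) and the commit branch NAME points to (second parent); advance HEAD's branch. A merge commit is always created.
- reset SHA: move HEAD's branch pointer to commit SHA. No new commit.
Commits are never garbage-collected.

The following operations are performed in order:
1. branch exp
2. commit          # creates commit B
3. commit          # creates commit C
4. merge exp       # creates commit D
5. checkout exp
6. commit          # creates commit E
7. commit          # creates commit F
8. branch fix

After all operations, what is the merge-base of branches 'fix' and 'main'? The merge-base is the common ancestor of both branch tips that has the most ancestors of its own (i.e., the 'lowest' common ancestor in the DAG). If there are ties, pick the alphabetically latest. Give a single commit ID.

Answer: A

Derivation:
After op 1 (branch): HEAD=main@A [exp=A main=A]
After op 2 (commit): HEAD=main@B [exp=A main=B]
After op 3 (commit): HEAD=main@C [exp=A main=C]
After op 4 (merge): HEAD=main@D [exp=A main=D]
After op 5 (checkout): HEAD=exp@A [exp=A main=D]
After op 6 (commit): HEAD=exp@E [exp=E main=D]
After op 7 (commit): HEAD=exp@F [exp=F main=D]
After op 8 (branch): HEAD=exp@F [exp=F fix=F main=D]
ancestors(fix=F): ['A', 'E', 'F']
ancestors(main=D): ['A', 'B', 'C', 'D']
common: ['A']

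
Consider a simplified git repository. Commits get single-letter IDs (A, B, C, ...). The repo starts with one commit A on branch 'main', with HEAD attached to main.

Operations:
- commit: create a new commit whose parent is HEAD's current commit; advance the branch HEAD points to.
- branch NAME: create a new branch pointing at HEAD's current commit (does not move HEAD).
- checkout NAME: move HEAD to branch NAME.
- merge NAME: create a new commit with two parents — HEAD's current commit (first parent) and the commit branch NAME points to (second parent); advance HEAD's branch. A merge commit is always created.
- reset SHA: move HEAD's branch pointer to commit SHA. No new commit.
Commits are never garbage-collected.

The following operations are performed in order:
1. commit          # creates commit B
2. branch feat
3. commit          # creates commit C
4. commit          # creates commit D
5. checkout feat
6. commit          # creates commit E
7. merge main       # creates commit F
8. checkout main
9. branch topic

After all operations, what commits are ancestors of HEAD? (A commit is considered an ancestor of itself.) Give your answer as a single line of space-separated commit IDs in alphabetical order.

After op 1 (commit): HEAD=main@B [main=B]
After op 2 (branch): HEAD=main@B [feat=B main=B]
After op 3 (commit): HEAD=main@C [feat=B main=C]
After op 4 (commit): HEAD=main@D [feat=B main=D]
After op 5 (checkout): HEAD=feat@B [feat=B main=D]
After op 6 (commit): HEAD=feat@E [feat=E main=D]
After op 7 (merge): HEAD=feat@F [feat=F main=D]
After op 8 (checkout): HEAD=main@D [feat=F main=D]
After op 9 (branch): HEAD=main@D [feat=F main=D topic=D]

Answer: A B C D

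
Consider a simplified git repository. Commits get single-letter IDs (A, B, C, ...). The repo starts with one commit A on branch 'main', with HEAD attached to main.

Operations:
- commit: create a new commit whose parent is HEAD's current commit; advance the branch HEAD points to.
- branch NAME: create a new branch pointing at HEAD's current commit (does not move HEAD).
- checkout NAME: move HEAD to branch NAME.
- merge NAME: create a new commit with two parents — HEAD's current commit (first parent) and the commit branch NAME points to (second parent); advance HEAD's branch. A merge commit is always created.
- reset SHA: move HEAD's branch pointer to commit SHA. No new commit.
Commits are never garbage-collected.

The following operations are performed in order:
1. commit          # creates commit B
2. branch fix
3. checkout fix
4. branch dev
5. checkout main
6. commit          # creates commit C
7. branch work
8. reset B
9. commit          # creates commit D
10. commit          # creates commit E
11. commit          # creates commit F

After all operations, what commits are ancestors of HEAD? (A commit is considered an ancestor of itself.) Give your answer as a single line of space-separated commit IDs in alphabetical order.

After op 1 (commit): HEAD=main@B [main=B]
After op 2 (branch): HEAD=main@B [fix=B main=B]
After op 3 (checkout): HEAD=fix@B [fix=B main=B]
After op 4 (branch): HEAD=fix@B [dev=B fix=B main=B]
After op 5 (checkout): HEAD=main@B [dev=B fix=B main=B]
After op 6 (commit): HEAD=main@C [dev=B fix=B main=C]
After op 7 (branch): HEAD=main@C [dev=B fix=B main=C work=C]
After op 8 (reset): HEAD=main@B [dev=B fix=B main=B work=C]
After op 9 (commit): HEAD=main@D [dev=B fix=B main=D work=C]
After op 10 (commit): HEAD=main@E [dev=B fix=B main=E work=C]
After op 11 (commit): HEAD=main@F [dev=B fix=B main=F work=C]

Answer: A B D E F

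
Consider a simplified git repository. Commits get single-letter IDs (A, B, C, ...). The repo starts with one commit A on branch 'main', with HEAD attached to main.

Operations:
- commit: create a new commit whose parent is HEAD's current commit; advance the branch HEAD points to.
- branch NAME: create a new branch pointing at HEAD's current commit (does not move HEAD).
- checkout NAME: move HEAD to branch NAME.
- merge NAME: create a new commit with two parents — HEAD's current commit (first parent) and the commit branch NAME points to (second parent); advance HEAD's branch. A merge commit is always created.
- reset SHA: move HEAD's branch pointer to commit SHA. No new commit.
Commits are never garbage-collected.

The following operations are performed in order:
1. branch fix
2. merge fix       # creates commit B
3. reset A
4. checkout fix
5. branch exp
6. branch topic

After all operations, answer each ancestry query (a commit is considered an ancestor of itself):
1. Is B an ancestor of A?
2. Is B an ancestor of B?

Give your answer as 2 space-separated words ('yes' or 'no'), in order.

After op 1 (branch): HEAD=main@A [fix=A main=A]
After op 2 (merge): HEAD=main@B [fix=A main=B]
After op 3 (reset): HEAD=main@A [fix=A main=A]
After op 4 (checkout): HEAD=fix@A [fix=A main=A]
After op 5 (branch): HEAD=fix@A [exp=A fix=A main=A]
After op 6 (branch): HEAD=fix@A [exp=A fix=A main=A topic=A]
ancestors(A) = {A}; B in? no
ancestors(B) = {A,B}; B in? yes

Answer: no yes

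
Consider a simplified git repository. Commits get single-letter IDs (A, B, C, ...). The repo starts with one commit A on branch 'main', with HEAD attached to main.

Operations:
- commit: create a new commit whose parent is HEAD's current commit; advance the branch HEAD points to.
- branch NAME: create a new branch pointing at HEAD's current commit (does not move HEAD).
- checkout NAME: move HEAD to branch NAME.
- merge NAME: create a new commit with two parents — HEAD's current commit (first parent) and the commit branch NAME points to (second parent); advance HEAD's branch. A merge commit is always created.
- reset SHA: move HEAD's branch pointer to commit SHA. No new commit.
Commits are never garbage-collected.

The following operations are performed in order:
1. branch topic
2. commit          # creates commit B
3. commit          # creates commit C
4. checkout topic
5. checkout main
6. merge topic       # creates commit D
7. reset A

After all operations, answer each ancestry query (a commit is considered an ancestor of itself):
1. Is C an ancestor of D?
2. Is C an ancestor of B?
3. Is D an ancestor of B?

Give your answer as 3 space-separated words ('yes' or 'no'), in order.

Answer: yes no no

Derivation:
After op 1 (branch): HEAD=main@A [main=A topic=A]
After op 2 (commit): HEAD=main@B [main=B topic=A]
After op 3 (commit): HEAD=main@C [main=C topic=A]
After op 4 (checkout): HEAD=topic@A [main=C topic=A]
After op 5 (checkout): HEAD=main@C [main=C topic=A]
After op 6 (merge): HEAD=main@D [main=D topic=A]
After op 7 (reset): HEAD=main@A [main=A topic=A]
ancestors(D) = {A,B,C,D}; C in? yes
ancestors(B) = {A,B}; C in? no
ancestors(B) = {A,B}; D in? no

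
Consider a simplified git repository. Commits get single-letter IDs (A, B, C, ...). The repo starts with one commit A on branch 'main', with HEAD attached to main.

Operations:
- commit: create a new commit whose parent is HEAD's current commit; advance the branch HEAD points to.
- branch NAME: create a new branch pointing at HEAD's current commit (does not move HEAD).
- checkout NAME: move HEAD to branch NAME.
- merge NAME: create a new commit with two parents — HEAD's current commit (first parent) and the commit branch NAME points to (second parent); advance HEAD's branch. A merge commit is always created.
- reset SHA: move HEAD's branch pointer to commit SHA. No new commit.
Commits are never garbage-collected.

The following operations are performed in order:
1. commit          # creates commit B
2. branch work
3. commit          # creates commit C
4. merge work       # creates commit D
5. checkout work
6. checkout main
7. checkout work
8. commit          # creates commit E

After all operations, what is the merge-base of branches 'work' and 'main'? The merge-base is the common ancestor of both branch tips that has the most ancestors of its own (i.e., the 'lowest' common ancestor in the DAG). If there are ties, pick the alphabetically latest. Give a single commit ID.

After op 1 (commit): HEAD=main@B [main=B]
After op 2 (branch): HEAD=main@B [main=B work=B]
After op 3 (commit): HEAD=main@C [main=C work=B]
After op 4 (merge): HEAD=main@D [main=D work=B]
After op 5 (checkout): HEAD=work@B [main=D work=B]
After op 6 (checkout): HEAD=main@D [main=D work=B]
After op 7 (checkout): HEAD=work@B [main=D work=B]
After op 8 (commit): HEAD=work@E [main=D work=E]
ancestors(work=E): ['A', 'B', 'E']
ancestors(main=D): ['A', 'B', 'C', 'D']
common: ['A', 'B']

Answer: B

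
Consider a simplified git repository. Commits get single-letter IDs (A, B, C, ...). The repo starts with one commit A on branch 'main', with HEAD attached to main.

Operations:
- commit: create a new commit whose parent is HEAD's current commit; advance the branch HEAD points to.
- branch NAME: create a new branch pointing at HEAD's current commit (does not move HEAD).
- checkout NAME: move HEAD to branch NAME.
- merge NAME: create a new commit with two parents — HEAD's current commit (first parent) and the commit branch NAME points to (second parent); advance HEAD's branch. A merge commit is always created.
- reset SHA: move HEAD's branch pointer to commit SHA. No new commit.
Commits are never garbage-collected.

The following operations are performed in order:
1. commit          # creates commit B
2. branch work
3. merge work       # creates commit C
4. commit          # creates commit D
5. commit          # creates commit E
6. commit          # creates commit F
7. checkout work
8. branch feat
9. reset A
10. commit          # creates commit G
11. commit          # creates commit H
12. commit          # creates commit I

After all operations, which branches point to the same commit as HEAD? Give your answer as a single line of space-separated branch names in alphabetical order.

After op 1 (commit): HEAD=main@B [main=B]
After op 2 (branch): HEAD=main@B [main=B work=B]
After op 3 (merge): HEAD=main@C [main=C work=B]
After op 4 (commit): HEAD=main@D [main=D work=B]
After op 5 (commit): HEAD=main@E [main=E work=B]
After op 6 (commit): HEAD=main@F [main=F work=B]
After op 7 (checkout): HEAD=work@B [main=F work=B]
After op 8 (branch): HEAD=work@B [feat=B main=F work=B]
After op 9 (reset): HEAD=work@A [feat=B main=F work=A]
After op 10 (commit): HEAD=work@G [feat=B main=F work=G]
After op 11 (commit): HEAD=work@H [feat=B main=F work=H]
After op 12 (commit): HEAD=work@I [feat=B main=F work=I]

Answer: work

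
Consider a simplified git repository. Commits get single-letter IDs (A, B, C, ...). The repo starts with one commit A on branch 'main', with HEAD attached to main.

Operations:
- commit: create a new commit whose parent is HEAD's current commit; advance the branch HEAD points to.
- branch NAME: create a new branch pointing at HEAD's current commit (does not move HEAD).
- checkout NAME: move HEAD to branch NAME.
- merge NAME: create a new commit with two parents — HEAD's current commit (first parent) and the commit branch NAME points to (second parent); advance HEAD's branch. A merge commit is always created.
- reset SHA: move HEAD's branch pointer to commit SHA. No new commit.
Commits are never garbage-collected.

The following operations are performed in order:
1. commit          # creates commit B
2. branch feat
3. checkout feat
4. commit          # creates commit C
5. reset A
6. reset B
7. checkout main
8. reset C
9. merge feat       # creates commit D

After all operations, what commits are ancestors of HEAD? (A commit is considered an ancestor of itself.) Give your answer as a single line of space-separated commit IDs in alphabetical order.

Answer: A B C D

Derivation:
After op 1 (commit): HEAD=main@B [main=B]
After op 2 (branch): HEAD=main@B [feat=B main=B]
After op 3 (checkout): HEAD=feat@B [feat=B main=B]
After op 4 (commit): HEAD=feat@C [feat=C main=B]
After op 5 (reset): HEAD=feat@A [feat=A main=B]
After op 6 (reset): HEAD=feat@B [feat=B main=B]
After op 7 (checkout): HEAD=main@B [feat=B main=B]
After op 8 (reset): HEAD=main@C [feat=B main=C]
After op 9 (merge): HEAD=main@D [feat=B main=D]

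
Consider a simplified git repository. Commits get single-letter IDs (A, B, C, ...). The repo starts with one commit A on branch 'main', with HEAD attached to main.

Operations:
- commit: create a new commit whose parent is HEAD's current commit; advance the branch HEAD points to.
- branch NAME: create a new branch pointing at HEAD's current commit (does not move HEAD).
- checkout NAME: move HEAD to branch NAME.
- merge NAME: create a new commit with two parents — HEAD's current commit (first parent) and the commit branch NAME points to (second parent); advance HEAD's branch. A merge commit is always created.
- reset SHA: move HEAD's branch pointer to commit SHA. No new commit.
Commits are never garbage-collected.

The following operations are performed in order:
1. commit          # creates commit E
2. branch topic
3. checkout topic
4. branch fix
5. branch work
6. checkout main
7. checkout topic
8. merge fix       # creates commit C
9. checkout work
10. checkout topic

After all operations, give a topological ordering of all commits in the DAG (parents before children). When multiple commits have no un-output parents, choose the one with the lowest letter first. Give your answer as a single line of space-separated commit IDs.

Answer: A E C

Derivation:
After op 1 (commit): HEAD=main@E [main=E]
After op 2 (branch): HEAD=main@E [main=E topic=E]
After op 3 (checkout): HEAD=topic@E [main=E topic=E]
After op 4 (branch): HEAD=topic@E [fix=E main=E topic=E]
After op 5 (branch): HEAD=topic@E [fix=E main=E topic=E work=E]
After op 6 (checkout): HEAD=main@E [fix=E main=E topic=E work=E]
After op 7 (checkout): HEAD=topic@E [fix=E main=E topic=E work=E]
After op 8 (merge): HEAD=topic@C [fix=E main=E topic=C work=E]
After op 9 (checkout): HEAD=work@E [fix=E main=E topic=C work=E]
After op 10 (checkout): HEAD=topic@C [fix=E main=E topic=C work=E]
commit A: parents=[]
commit C: parents=['E', 'E']
commit E: parents=['A']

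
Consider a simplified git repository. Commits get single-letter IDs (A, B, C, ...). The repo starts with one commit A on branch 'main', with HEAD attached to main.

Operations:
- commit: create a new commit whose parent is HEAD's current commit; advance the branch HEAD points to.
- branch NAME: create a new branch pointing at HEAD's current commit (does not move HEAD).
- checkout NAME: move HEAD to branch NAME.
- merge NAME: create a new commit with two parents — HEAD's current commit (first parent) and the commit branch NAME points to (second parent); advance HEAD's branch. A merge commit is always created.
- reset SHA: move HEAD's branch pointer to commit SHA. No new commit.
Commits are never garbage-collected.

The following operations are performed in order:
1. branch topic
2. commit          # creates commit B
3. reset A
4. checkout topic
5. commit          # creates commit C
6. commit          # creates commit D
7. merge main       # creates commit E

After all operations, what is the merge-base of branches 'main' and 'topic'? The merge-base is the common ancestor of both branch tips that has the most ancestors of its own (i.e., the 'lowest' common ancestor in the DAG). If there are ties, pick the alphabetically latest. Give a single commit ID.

Answer: A

Derivation:
After op 1 (branch): HEAD=main@A [main=A topic=A]
After op 2 (commit): HEAD=main@B [main=B topic=A]
After op 3 (reset): HEAD=main@A [main=A topic=A]
After op 4 (checkout): HEAD=topic@A [main=A topic=A]
After op 5 (commit): HEAD=topic@C [main=A topic=C]
After op 6 (commit): HEAD=topic@D [main=A topic=D]
After op 7 (merge): HEAD=topic@E [main=A topic=E]
ancestors(main=A): ['A']
ancestors(topic=E): ['A', 'C', 'D', 'E']
common: ['A']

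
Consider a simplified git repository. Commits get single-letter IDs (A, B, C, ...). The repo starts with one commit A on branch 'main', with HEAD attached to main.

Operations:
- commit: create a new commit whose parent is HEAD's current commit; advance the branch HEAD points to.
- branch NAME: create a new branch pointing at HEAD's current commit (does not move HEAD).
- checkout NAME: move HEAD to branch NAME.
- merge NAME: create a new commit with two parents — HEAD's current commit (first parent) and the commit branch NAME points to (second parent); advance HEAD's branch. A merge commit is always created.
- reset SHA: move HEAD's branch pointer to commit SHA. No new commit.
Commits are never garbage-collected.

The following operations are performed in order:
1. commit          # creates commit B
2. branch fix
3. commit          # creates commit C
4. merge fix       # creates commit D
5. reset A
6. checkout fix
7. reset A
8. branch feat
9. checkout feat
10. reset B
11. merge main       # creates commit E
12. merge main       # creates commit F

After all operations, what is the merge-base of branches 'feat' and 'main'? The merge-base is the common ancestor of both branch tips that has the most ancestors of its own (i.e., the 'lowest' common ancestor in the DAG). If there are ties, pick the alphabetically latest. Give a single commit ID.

After op 1 (commit): HEAD=main@B [main=B]
After op 2 (branch): HEAD=main@B [fix=B main=B]
After op 3 (commit): HEAD=main@C [fix=B main=C]
After op 4 (merge): HEAD=main@D [fix=B main=D]
After op 5 (reset): HEAD=main@A [fix=B main=A]
After op 6 (checkout): HEAD=fix@B [fix=B main=A]
After op 7 (reset): HEAD=fix@A [fix=A main=A]
After op 8 (branch): HEAD=fix@A [feat=A fix=A main=A]
After op 9 (checkout): HEAD=feat@A [feat=A fix=A main=A]
After op 10 (reset): HEAD=feat@B [feat=B fix=A main=A]
After op 11 (merge): HEAD=feat@E [feat=E fix=A main=A]
After op 12 (merge): HEAD=feat@F [feat=F fix=A main=A]
ancestors(feat=F): ['A', 'B', 'E', 'F']
ancestors(main=A): ['A']
common: ['A']

Answer: A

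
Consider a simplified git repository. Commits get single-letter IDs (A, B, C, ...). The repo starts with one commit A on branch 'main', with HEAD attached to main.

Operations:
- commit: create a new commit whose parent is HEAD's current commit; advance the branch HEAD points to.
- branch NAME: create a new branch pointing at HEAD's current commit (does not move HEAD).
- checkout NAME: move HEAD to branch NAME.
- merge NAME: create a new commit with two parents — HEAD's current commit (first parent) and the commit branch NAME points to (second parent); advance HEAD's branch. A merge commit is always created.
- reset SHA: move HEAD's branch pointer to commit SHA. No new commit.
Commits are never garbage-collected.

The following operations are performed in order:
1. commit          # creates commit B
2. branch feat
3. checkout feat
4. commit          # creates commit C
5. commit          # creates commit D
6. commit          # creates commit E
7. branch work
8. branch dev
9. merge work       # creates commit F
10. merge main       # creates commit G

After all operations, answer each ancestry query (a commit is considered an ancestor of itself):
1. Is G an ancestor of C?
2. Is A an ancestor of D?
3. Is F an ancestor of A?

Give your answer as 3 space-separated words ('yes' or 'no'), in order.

After op 1 (commit): HEAD=main@B [main=B]
After op 2 (branch): HEAD=main@B [feat=B main=B]
After op 3 (checkout): HEAD=feat@B [feat=B main=B]
After op 4 (commit): HEAD=feat@C [feat=C main=B]
After op 5 (commit): HEAD=feat@D [feat=D main=B]
After op 6 (commit): HEAD=feat@E [feat=E main=B]
After op 7 (branch): HEAD=feat@E [feat=E main=B work=E]
After op 8 (branch): HEAD=feat@E [dev=E feat=E main=B work=E]
After op 9 (merge): HEAD=feat@F [dev=E feat=F main=B work=E]
After op 10 (merge): HEAD=feat@G [dev=E feat=G main=B work=E]
ancestors(C) = {A,B,C}; G in? no
ancestors(D) = {A,B,C,D}; A in? yes
ancestors(A) = {A}; F in? no

Answer: no yes no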